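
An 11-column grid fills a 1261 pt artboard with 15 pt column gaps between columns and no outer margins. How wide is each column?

101 pt

1261 − 10·15 = 1111; ÷11 gives c = 101 pt.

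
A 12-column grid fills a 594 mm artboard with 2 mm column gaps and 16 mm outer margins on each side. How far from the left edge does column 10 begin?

Content = 594 − 2·16 = 562 mm.
Subtracting 11 column gaps of 2 leaves 540 for 12 columns, so c = 45 mm.
Each column+gutter stride is 47 mm; 9 of them past the 16 mm margin is 16 + 423 = 439 mm.

439 mm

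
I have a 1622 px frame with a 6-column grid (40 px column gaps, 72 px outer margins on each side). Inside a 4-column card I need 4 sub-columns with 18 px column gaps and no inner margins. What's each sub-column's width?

Take off 144 px of margins, leaving 1478 px.
1478 − 5·40 = 1278; ÷6 gives c = 213 px.
4 columns plus 3 column gaps: 852 + 120 = 972 px.
4d + 3·18 = 972 → 4d = 918 → d = 229.5 px.

229.5 px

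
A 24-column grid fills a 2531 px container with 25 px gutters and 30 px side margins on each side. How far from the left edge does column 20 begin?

Inside the margins: 2531 − 60 = 2471 px.
2471 − 23·25 = 1896; ÷24 gives c = 79 px.
Column 20 starts at margin + 19·(column + gutter) = 30 + 19·104 = 2006 px.

2006 px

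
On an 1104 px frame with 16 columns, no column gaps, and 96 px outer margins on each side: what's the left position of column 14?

Subtract both margins: 1104 − 2·96 = 912 px.
With no column gaps, each column is 912/16 = 57 px.
Column 14 starts at margin + 13·(column + gutter) = 96 + 13·57 = 837 px.

837 px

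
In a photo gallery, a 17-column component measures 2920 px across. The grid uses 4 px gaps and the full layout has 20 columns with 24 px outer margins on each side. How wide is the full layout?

3484 px

17 columns + 16 gaps: 17c + 16·4 = 2920.
17c = 2920 − 64 = 2856, so c = 168 px.
Layout = 2·24 + 20·168 + 19·4 = 48 + 3360 + 76 = 3484 px.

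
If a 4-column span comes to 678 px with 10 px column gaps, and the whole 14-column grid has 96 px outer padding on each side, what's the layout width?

678 − 3·10 = 648; ÷4 gives c = 162 px.
Total width: 2·96 + 14·162 + 13·10 = 2590 px.

2590 px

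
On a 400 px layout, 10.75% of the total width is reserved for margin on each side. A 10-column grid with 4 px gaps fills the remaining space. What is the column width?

27.8 px

Margins: 10.75% × 400 = 43 px each, so content = 400 − 86 = 314 px.
10 columns + 9 gaps: 10c + 9·4 = 314.
10c = 314 − 36 = 278, so c = 27.8 px.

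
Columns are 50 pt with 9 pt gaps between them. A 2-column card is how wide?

2 columns plus 1 gap: 100 + 9 = 109 pt.

109 pt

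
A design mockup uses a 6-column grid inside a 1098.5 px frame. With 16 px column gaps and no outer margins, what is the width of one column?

Subtracting 5 column gaps of 16 leaves 1018.5 for 6 columns, so c = 169.75 px.

169.75 px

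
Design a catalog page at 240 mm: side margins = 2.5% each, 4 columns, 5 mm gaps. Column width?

Margins: 2.5% × 240 = 6 mm each, so content = 240 − 12 = 228 mm.
228 − 3·5 = 213; ÷4 gives c = 53.25 mm.

53.25 mm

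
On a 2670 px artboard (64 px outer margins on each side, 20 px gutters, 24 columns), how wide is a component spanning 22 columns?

Content width = 2670 − 2·64 = 2542 px.
24c + 23·20 = 2542 → 24c = 2082 → c = 86.75 px.
22-column span = 22·86.75 + 21·20 = 2328.5 px.

2328.5 px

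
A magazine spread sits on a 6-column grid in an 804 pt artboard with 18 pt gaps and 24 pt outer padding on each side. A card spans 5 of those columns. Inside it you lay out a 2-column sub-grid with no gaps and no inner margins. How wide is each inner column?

313.5 pt

Inside the margins: 804 − 48 = 756 pt.
Subtracting 5 gaps of 18 leaves 666 for 6 columns, so c = 111 pt.
Span of 5: 5·111 + 4·18 = 555 + 72 = 627 pt.
With no gaps, each column is 627/2 = 313.5 pt.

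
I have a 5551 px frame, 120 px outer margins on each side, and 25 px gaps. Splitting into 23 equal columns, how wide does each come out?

Inside the margins: 5551 − 240 = 5311 px.
23 columns + 22 gaps: 23c + 22·25 = 5311.
23c = 5311 − 550 = 4761, so c = 207 px.

207 px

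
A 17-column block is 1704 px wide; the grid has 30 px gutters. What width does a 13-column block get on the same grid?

17c + 16·30 = 1704 → 17c = 1224 → c = 72 px.
13 columns plus 12 gutters: 936 + 360 = 1296 px.

1296 px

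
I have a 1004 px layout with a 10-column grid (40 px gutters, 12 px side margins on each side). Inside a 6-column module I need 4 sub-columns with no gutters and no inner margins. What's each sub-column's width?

Outer content = 1004 − 2·12 = 980 px.
10 columns + 9 gutters: 10c + 9·40 = 980.
10c = 980 − 360 = 620, so c = 62 px.
6 columns plus 5 gutters: 372 + 200 = 572 px.
572 / 4 = 143 px per column.

143 px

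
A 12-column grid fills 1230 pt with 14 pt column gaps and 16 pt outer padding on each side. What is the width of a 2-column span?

188 pt

Inside the margins: 1230 − 32 = 1198 pt.
Subtracting 11 column gaps of 14 leaves 1044 for 12 columns, so c = 87 pt.
2-column span = 2·87 + 1·14 = 188 pt.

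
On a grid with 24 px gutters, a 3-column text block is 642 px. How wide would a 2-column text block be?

420 px

642 − 2·24 = 594; ÷3 gives c = 198 px.
2-column span = 2·198 + 1·24 = 420 px.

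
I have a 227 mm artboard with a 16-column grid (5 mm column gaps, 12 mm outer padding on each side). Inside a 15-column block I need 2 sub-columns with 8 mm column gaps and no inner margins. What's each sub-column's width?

91 mm

Outer content = 227 − 2·12 = 203 mm.
Subtracting 15 column gaps of 5 leaves 128 for 16 columns, so c = 8 mm.
15 columns plus 14 column gaps: 120 + 70 = 190 mm.
2d + 1·8 = 190 → 2d = 182 → d = 91 mm.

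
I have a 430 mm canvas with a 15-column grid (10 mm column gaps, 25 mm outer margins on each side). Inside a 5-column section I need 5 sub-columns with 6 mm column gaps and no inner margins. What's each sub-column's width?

Take off 50 mm of margins, leaving 380 mm.
Subtracting 14 column gaps of 10 leaves 240 for 15 columns, so c = 16 mm.
Span of 5: 5·16 + 4·10 = 80 + 40 = 120 mm.
5 columns + 4 column gaps: 5d + 4·6 = 120.
5d = 120 − 24 = 96, so d = 19.2 mm.

19.2 mm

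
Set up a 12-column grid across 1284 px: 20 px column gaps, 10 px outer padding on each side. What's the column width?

Inside the margins: 1284 − 20 = 1264 px.
12 columns + 11 column gaps: 12c + 11·20 = 1264.
12c = 1264 − 220 = 1044, so c = 87 px.

87 px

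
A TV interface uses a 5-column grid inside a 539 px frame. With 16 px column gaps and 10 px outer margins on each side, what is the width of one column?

91 px

Content width = 539 − 2·10 = 519 px.
Subtracting 4 column gaps of 16 leaves 455 for 5 columns, so c = 91 px.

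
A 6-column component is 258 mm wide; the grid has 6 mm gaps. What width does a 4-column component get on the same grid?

170 mm

6 columns + 5 gaps: 6c + 5·6 = 258.
6c = 258 − 30 = 228, so c = 38 mm.
Span of 4: 4·38 + 3·6 = 152 + 18 = 170 mm.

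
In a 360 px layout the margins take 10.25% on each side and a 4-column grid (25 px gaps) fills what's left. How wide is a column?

Margins: 10.25% × 360 = 36.9 px each, so content = 360 − 73.8 = 286.2 px.
Subtracting 3 gaps of 25 leaves 211.2 for 4 columns, so c = 52.8 px.

52.8 px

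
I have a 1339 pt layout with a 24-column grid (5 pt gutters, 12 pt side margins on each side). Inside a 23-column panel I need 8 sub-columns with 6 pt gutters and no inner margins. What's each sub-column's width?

152.25 pt

Subtract both margins: 1339 − 2·12 = 1315 pt.
24c + 23·5 = 1315 → 24c = 1200 → c = 50 pt.
23-column span = 23·50 + 22·5 = 1260 pt.
1260 − 7·6 = 1218; ÷8 gives d = 152.25 pt.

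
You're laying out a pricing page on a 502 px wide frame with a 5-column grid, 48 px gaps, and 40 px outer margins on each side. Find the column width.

Subtract both margins: 502 − 2·40 = 422 px.
422 − 4·48 = 230; ÷5 gives c = 46 px.

46 px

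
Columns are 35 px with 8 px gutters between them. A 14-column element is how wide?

594 px

Span of 14: 14·35 + 13·8 = 490 + 104 = 594 px.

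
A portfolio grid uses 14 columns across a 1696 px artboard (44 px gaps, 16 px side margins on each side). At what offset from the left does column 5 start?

Inside the margins: 1696 − 32 = 1664 px.
14c + 13·44 = 1664 → 14c = 1092 → c = 78 px.
Column 5 starts at margin + 4·(column + gutter) = 16 + 4·122 = 504 px.

504 px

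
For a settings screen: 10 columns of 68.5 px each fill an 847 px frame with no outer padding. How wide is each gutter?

18 px

10 columns take 10·68.5 = 685 px; remaining 162 splits into 9 gutters.
g = 162 / 9 = 18 px.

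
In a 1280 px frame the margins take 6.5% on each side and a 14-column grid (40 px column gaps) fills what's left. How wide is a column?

1280 × (1 − 2·6.5%) = 1280 × 87% = 1113.6 px for the columns.
1113.6 − 13·40 = 593.6; ÷14 gives c = 42.4 px.

42.4 px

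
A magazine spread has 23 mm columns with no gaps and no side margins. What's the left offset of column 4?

No margin, so column 4 starts at 3·(column + gutter) = 3·23 = 69 mm.

69 mm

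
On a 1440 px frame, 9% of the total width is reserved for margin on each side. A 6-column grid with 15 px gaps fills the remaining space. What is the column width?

184.3 px

Each margin = 9% of 1440 = 129.6 px; content = 1440 − 2·129.6 = 1180.8 px.
1180.8 − 5·15 = 1105.8; ÷6 gives c = 184.3 px.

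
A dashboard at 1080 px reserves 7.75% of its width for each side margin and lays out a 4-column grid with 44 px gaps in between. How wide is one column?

195.15 px

1080 × (1 − 2·7.75%) = 1080 × 84.5% = 912.6 px for the columns.
Subtracting 3 gaps of 44 leaves 780.6 for 4 columns, so c = 195.15 px.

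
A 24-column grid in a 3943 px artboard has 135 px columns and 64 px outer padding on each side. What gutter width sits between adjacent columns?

25 px

Subtract both margins: 3943 − 2·64 = 3815 px.
24 columns take 24·135 = 3240 px; remaining 575 splits into 23 gutters.
g = 575 / 23 = 25 px.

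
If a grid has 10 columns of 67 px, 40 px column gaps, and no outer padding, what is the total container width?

1030 px

Summing: 670 + 360 = 1030 px.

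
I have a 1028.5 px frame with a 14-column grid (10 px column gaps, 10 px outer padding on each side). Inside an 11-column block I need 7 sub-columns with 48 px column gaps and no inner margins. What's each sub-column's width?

71.75 px

Take off 20 px of margins, leaving 1008.5 px.
14c + 13·10 = 1008.5 → 14c = 878.5 → c = 62.75 px.
11 columns plus 10 column gaps: 690.25 + 100 = 790.25 px.
790.25 − 6·48 = 502.25; ÷7 gives d = 71.75 px.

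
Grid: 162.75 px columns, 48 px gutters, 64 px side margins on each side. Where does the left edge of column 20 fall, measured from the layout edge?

Column 20 starts at margin + 19·(column + gutter) = 64 + 19·210.75 = 4068.25 px.

4068.25 px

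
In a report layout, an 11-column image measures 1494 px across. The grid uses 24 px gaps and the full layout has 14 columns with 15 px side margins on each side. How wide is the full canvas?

1938 px

1494 − 10·24 = 1254; ÷11 gives c = 114 px.
Total width: 2·15 + 14·114 + 13·24 = 1938 px.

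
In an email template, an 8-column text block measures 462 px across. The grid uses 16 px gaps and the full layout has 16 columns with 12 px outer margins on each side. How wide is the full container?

964 px

Subtracting 7 gaps of 16 leaves 350 for 8 columns, so c = 43.75 px.
Adding margins, columns and gutters: 24 + 700 + 240 = 964 px.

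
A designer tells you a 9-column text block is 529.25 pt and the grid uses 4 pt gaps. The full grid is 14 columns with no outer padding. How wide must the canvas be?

825.5 pt

9c + 8·4 = 529.25 → 9c = 497.25 → c = 55.25 pt.
Canvas = 14·55.25 + 13·4 = 773.5 + 52 = 825.5 pt.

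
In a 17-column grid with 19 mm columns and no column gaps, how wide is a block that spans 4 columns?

76 mm

With no column gaps, 4 columns span 4·19 = 76 mm.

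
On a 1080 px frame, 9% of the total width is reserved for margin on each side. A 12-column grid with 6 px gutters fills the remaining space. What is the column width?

Margins: 9% × 1080 = 97.2 px each, so content = 1080 − 194.4 = 885.6 px.
12 columns + 11 gutters: 12c + 11·6 = 885.6.
12c = 885.6 − 66 = 819.6, so c = 68.3 px.

68.3 px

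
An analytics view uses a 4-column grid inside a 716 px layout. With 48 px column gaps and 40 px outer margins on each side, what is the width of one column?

Content width = 716 − 2·40 = 636 px.
4c + 3·48 = 636 → 4c = 492 → c = 123 px.

123 px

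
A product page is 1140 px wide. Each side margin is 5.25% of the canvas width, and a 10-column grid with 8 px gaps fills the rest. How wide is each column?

Margins: 5.25% × 1140 = 59.85 px each, so content = 1140 − 119.7 = 1020.3 px.
10 columns + 9 gaps: 10c + 9·8 = 1020.3.
10c = 1020.3 − 72 = 948.3, so c = 94.83 px.

94.83 px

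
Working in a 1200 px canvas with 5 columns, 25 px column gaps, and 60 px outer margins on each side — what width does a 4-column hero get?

859 px

Content width = 1200 − 2·60 = 1080 px.
1080 − 4·25 = 980; ÷5 gives c = 196 px.
Span of 4: 4·196 + 3·25 = 784 + 75 = 859 px.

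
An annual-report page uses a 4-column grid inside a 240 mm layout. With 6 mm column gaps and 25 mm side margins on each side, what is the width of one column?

43 mm

Subtract both margins: 240 − 2·25 = 190 mm.
4c + 3·6 = 190 → 4c = 172 → c = 43 mm.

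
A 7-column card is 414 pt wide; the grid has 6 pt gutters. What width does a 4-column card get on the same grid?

234 pt

414 − 6·6 = 378; ÷7 gives c = 54 pt.
4 columns plus 3 gutters: 216 + 18 = 234 pt.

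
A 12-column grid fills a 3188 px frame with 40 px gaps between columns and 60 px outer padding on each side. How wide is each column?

219 px

Subtract both margins: 3188 − 2·60 = 3068 px.
12c + 11·40 = 3068 → 12c = 2628 → c = 219 px.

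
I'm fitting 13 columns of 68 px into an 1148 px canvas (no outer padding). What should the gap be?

13 columns take 13·68 = 884 px; remaining 264 splits into 12 gaps.
g = 264 / 12 = 22 px.

22 px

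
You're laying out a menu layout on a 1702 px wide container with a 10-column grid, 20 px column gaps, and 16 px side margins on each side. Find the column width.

Subtract both margins: 1702 − 2·16 = 1670 px.
10c + 9·20 = 1670 → 10c = 1490 → c = 149 px.

149 px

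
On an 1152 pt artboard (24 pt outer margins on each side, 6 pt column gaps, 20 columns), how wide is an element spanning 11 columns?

604.5 pt

Take off 48 pt of margins, leaving 1104 pt.
Subtracting 19 column gaps of 6 leaves 990 for 20 columns, so c = 49.5 pt.
11-column span = 11·49.5 + 10·6 = 604.5 pt.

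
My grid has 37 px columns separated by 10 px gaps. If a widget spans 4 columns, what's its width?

178 px

4-column span = 4·37 + 3·10 = 178 px.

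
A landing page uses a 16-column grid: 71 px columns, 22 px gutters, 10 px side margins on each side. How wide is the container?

Adding margins, columns and gutters: 20 + 1136 + 330 = 1486 px.

1486 px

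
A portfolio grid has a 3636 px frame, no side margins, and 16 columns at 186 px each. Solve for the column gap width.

44 px

Columns use 2976 px, leaving 660 px across 15 column gaps = 44 px each.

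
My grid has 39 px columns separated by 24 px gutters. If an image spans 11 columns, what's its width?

669 px

11-column span = 11·39 + 10·24 = 669 px.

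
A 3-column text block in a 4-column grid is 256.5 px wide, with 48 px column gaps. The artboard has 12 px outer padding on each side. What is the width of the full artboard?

382 px

3c + 2·48 = 256.5 → 3c = 160.5 → c = 53.5 px.
Artboard = 2·12 + 4·53.5 + 3·48 = 24 + 214 + 144 = 382 px.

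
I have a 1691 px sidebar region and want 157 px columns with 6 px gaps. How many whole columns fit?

Each extra column adds 157 + 6 = 163 px.
(1691 + 6) / 163 = 10.41, so 10 columns fit.

10 columns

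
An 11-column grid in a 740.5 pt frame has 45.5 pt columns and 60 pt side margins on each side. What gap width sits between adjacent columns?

Take off 120 pt of margins, leaving 620.5 pt.
Columns use 500.5 pt, leaving 120 pt across 10 gaps = 12 pt each.

12 pt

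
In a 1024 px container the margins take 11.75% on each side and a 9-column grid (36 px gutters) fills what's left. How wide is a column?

55.04 px

Each margin = 11.75% of 1024 = 120.32 px; content = 1024 − 2·120.32 = 783.36 px.
Subtracting 8 gutters of 36 leaves 495.36 for 9 columns, so c = 55.04 px.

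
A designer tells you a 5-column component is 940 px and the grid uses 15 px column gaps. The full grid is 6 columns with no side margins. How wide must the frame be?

5 columns + 4 column gaps: 5c + 4·15 = 940.
5c = 940 − 60 = 880, so c = 176 px.
Total width: 6·176 + 5·15 = 1131 px.

1131 px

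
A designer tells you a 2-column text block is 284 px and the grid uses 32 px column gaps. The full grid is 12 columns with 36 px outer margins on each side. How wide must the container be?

1936 px

Subtracting 1 column gap of 32 leaves 252 for 2 columns, so c = 126 px.
Adding margins, columns and gutters: 72 + 1512 + 352 = 1936 px.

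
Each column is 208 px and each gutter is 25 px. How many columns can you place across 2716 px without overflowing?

11 columns

Each extra column adds 208 + 25 = 233 px.
(2716 + 25) / 233 = 11.76, so 11 columns fit.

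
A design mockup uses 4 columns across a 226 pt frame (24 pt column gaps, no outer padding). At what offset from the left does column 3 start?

125 pt

Subtracting 3 column gaps of 24 leaves 154 for 4 columns, so c = 38.5 pt.
Each column+gutter stride is 62.5 pt; with no margin, 2 of them is 125 pt.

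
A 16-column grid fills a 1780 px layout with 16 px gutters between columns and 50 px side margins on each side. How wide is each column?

Content width = 1780 − 2·50 = 1680 px.
1680 − 15·16 = 1440; ÷16 gives c = 90 px.

90 px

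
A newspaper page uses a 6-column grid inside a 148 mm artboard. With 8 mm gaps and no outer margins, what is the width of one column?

148 − 5·8 = 108; ÷6 gives c = 18 mm.

18 mm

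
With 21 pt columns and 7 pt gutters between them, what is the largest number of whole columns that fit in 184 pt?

k columns need k·21 + (k−1)·7 = k·28 − 7.
k·28 − 7 ≤ 184 → k ≤ 191 / 28 ≈ 6.82, so k = 6.

6 columns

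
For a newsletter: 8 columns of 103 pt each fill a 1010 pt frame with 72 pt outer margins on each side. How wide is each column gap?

Take off 144 pt of margins, leaving 866 pt.
Columns use 824 pt, leaving 42 pt across 7 column gaps = 6 pt each.

6 pt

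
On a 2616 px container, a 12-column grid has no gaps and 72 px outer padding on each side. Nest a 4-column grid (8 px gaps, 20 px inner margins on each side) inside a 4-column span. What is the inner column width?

190 px

Take off 144 px of margins, leaving 2472 px.
With no gaps, each column is 2472/12 = 206 px.
4-column span = 4·206 = 824 px.
Inner content = 824 − 2·20 = 784 px.
Subtracting 3 gaps of 8 leaves 760 for 4 columns, so d = 190 px.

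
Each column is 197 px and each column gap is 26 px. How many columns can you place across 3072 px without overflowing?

13 columns

k columns need k·197 + (k−1)·26 = k·223 − 26.
k·223 − 26 ≤ 3072 → k ≤ 3098 / 223 ≈ 13.89, so k = 13.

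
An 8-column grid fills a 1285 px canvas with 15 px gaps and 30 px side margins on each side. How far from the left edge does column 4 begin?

Take off 60 px of margins, leaving 1225 px.
8c + 7·15 = 1225 → 8c = 1120 → c = 140 px.
Before column 4: the margin + 3 columns + 3 gaps.
Offset = 30 + 3·(140 + 15) = 30 + 465 = 495 px.

495 px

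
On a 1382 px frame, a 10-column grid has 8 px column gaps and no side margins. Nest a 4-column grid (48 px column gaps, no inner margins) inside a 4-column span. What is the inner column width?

1382 − 9·8 = 1310; ÷10 gives c = 131 px.
4 columns plus 3 column gaps: 524 + 24 = 548 px.
4d + 3·48 = 548 → 4d = 404 → d = 101 px.

101 px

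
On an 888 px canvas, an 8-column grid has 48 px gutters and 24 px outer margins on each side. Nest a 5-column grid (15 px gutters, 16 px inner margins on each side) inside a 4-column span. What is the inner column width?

Take off 48 px of margins, leaving 840 px.
840 − 7·48 = 504; ÷8 gives c = 63 px.
4 columns plus 3 gutters: 252 + 144 = 396 px.
Inner content = 396 − 2·16 = 364 px.
5 columns + 4 gutters: 5d + 4·15 = 364.
5d = 364 − 60 = 304, so d = 60.8 px.

60.8 px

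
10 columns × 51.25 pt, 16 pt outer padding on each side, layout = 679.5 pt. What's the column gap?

15 pt

Take off 32 pt of margins, leaving 647.5 pt.
10 columns take 10·51.25 = 512.5 pt; remaining 135 splits into 9 column gaps.
g = 135 / 9 = 15 pt.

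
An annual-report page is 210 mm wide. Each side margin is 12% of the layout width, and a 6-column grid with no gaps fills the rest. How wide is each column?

26.6 mm

Each margin = 12% of 210 = 25.2 mm; content = 210 − 2·25.2 = 159.6 mm.
159.6 / 6 = 26.6 mm per column.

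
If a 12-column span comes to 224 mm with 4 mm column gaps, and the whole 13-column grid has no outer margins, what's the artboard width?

243 mm

12 columns + 11 column gaps: 12c + 11·4 = 224.
12c = 224 − 44 = 180, so c = 15 mm.
Artboard = 13·15 + 12·4 = 195 + 48 = 243 mm.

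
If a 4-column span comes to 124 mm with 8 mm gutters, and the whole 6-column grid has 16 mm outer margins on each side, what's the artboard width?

222 mm

Subtracting 3 gutters of 8 leaves 100 for 4 columns, so c = 25 mm.
Artboard = 2·16 + 6·25 + 5·8 = 32 + 150 + 40 = 222 mm.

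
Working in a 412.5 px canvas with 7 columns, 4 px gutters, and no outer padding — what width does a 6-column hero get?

Subtracting 6 gutters of 4 leaves 388.5 for 7 columns, so c = 55.5 px.
6-column span = 6·55.5 + 5·4 = 353 px.

353 px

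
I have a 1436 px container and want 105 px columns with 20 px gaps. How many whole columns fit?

k columns need k·105 + (k−1)·20 = k·125 − 20.
k·125 − 20 ≤ 1436 → k ≤ 1456 / 125 ≈ 11.65, so k = 11.

11 columns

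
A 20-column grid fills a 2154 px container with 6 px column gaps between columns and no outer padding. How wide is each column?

102 px

2154 − 19·6 = 2040; ÷20 gives c = 102 px.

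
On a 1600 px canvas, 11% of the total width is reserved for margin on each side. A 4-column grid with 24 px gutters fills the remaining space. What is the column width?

294 px

Margins: 11% × 1600 = 176 px each, so content = 1600 − 352 = 1248 px.
Subtracting 3 gutters of 24 leaves 1176 for 4 columns, so c = 294 px.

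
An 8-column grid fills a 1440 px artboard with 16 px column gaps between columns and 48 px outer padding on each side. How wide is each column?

154 px

Inside the margins: 1440 − 96 = 1344 px.
8 columns + 7 column gaps: 8c + 7·16 = 1344.
8c = 1344 − 112 = 1232, so c = 154 px.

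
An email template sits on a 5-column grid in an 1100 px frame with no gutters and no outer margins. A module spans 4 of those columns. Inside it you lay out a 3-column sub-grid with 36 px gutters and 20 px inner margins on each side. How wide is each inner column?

256 px

With no gutters, each column is 1100/5 = 220 px.
4-column span = 4·220 = 880 px.
Inner content = 880 − 2·20 = 840 px.
3 columns + 2 gutters: 3d + 2·36 = 840.
3d = 840 − 72 = 768, so d = 256 px.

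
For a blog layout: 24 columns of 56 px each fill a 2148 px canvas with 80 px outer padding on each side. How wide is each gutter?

Subtract both margins: 2148 − 2·80 = 1988 px.
24 columns take 24·56 = 1344 px; remaining 644 splits into 23 gutters.
g = 644 / 23 = 28 px.

28 px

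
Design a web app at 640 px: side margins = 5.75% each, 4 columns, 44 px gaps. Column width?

640 × (1 − 2·5.75%) = 640 × 88.5% = 566.4 px for the columns.
4c + 3·44 = 566.4 → 4c = 434.4 → c = 108.6 px.

108.6 px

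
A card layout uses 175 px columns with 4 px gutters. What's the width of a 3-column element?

3 columns plus 2 gutters: 525 + 8 = 533 px.

533 px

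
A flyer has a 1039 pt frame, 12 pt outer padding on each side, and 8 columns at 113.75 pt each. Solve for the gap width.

15 pt

Content width = 1039 − 2·12 = 1015 pt.
8 columns take 8·113.75 = 910 pt; remaining 105 splits into 7 gaps.
g = 105 / 7 = 15 pt.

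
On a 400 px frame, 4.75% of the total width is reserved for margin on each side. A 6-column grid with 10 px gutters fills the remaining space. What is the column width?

52 px

Each margin = 4.75% of 400 = 19 px; content = 400 − 2·19 = 362 px.
6c + 5·10 = 362 → 6c = 312 → c = 52 px.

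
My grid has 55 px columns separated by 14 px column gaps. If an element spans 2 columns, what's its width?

2-column span = 2·55 + 1·14 = 124 px.

124 px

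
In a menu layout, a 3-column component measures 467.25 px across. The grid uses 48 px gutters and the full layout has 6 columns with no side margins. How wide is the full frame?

982.5 px

Subtracting 2 gutters of 48 leaves 371.25 for 3 columns, so c = 123.75 px.
Frame = 6·123.75 + 5·48 = 742.5 + 240 = 982.5 px.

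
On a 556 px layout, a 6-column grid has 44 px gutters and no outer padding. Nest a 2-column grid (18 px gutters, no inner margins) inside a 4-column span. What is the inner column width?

Subtracting 5 gutters of 44 leaves 336 for 6 columns, so c = 56 px.
Span of 4: 4·56 + 3·44 = 224 + 132 = 356 px.
356 − 1·18 = 338; ÷2 gives d = 169 px.

169 px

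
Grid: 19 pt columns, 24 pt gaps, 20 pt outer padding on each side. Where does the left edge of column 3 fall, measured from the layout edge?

106 pt

Before column 3: the margin + 2 columns + 2 gaps.
Offset = 20 + 2·(19 + 24) = 20 + 86 = 106 pt.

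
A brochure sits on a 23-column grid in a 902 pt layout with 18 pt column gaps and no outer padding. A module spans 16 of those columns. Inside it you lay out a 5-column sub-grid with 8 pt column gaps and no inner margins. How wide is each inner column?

23 columns + 22 column gaps: 23c + 22·18 = 902.
23c = 902 − 396 = 506, so c = 22 pt.
Span of 16: 16·22 + 15·18 = 352 + 270 = 622 pt.
Subtracting 4 column gaps of 8 leaves 590 for 5 columns, so d = 118 pt.

118 pt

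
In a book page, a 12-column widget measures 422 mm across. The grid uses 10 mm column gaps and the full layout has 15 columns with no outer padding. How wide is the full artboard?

530 mm

422 − 11·10 = 312; ÷12 gives c = 26 mm.
Total width: 15·26 + 14·10 = 530 mm.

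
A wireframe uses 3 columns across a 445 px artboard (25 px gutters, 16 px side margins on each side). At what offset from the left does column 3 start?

Subtract both margins: 445 − 2·16 = 413 px.
Subtracting 2 gutters of 25 leaves 363 for 3 columns, so c = 121 px.
Before column 3: the margin + 2 columns + 2 gutters.
Offset = 16 + 2·(121 + 25) = 16 + 292 = 308 px.

308 px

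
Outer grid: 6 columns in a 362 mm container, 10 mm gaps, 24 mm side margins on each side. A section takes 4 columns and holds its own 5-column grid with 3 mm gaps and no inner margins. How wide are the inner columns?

38.8 mm

Subtract both margins: 362 − 2·24 = 314 mm.
Subtracting 5 gaps of 10 leaves 264 for 6 columns, so c = 44 mm.
4 columns plus 3 gaps: 176 + 30 = 206 mm.
5 columns + 4 gaps: 5d + 4·3 = 206.
5d = 206 − 12 = 194, so d = 38.8 mm.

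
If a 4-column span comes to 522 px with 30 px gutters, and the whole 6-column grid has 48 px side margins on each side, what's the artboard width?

4 columns + 3 gutters: 4c + 3·30 = 522.
4c = 522 − 90 = 432, so c = 108 px.
Total width: 2·48 + 6·108 + 5·30 = 894 px.

894 px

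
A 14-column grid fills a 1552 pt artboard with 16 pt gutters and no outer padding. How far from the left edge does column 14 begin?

1456 pt

1552 − 13·16 = 1344; ÷14 gives c = 96 pt.
Before column 14: 13 columns + 13 gutters.
Offset = 13·(96 + 16) = 13·112 = 1456 pt.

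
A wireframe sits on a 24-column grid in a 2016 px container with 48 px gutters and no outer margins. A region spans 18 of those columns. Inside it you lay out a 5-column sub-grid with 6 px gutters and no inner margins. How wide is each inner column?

295.2 px

Subtracting 23 gutters of 48 leaves 912 for 24 columns, so c = 38 px.
18-column span = 18·38 + 17·48 = 1500 px.
Subtracting 4 gutters of 6 leaves 1476 for 5 columns, so d = 295.2 px.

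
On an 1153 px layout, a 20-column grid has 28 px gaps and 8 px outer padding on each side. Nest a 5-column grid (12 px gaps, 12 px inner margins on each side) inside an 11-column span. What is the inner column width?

108.15 px

Subtract both margins: 1153 − 2·8 = 1137 px.
1137 − 19·28 = 605; ÷20 gives c = 30.25 px.
11-column span = 11·30.25 + 10·28 = 612.75 px.
Inner content = 612.75 − 2·12 = 588.75 px.
5 columns + 4 gaps: 5d + 4·12 = 588.75.
5d = 588.75 − 48 = 540.75, so d = 108.15 px.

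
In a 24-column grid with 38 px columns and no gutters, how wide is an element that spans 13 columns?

494 px

13-column span = 13·38 = 494 px.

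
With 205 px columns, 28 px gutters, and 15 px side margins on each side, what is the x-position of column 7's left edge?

1413 px

Column 7 starts at margin + 6·(column + gutter) = 15 + 6·233 = 1413 px.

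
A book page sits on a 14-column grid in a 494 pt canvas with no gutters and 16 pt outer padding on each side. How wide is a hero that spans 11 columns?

Inside the margins: 494 − 32 = 462 pt.
14c = 462 → c = 33 pt.
11-column span = 11·33 = 363 pt.

363 pt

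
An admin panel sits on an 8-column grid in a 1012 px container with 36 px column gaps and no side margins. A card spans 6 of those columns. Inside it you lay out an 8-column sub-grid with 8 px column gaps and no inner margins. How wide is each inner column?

86.75 px

1012 − 7·36 = 760; ÷8 gives c = 95 px.
Span of 6: 6·95 + 5·36 = 570 + 180 = 750 px.
8d + 7·8 = 750 → 8d = 694 → d = 86.75 px.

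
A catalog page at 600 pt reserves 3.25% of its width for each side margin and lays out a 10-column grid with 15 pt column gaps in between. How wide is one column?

42.6 pt

600 × (1 − 2·3.25%) = 600 × 93.5% = 561 pt for the columns.
10c + 9·15 = 561 → 10c = 426 → c = 42.6 pt.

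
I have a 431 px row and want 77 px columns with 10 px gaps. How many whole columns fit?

5 columns

5 columns: 5·77 + 4·10 = 425 px ≤ 431.
6 columns: 512 px > 431. So 5.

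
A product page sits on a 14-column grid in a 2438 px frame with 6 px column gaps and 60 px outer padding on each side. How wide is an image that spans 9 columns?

Subtract both margins: 2438 − 2·60 = 2318 px.
2318 − 13·6 = 2240; ÷14 gives c = 160 px.
9-column span = 9·160 + 8·6 = 1488 px.

1488 px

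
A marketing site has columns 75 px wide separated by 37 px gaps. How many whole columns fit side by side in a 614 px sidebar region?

5 columns

5 columns: 5·75 + 4·37 = 523 px ≤ 614.
6 columns: 635 px > 614. So 5.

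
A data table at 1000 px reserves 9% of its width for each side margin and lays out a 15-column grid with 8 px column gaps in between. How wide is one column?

47.2 px

1000 × (1 − 2·9%) = 1000 × 82% = 820 px for the columns.
15 columns + 14 column gaps: 15c + 14·8 = 820.
15c = 820 − 112 = 708, so c = 47.2 px.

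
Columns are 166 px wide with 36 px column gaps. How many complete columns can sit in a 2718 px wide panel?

Each extra column adds 166 + 36 = 202 px.
(2718 + 36) / 202 = 13.63, so 13 columns fit.

13 columns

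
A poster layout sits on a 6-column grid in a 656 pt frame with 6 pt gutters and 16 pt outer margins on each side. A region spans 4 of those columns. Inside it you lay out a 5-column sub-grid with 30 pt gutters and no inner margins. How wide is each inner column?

58.8 pt

Take off 32 pt of margins, leaving 624 pt.
624 − 5·6 = 594; ÷6 gives c = 99 pt.
4-column span = 4·99 + 3·6 = 414 pt.
414 − 4·30 = 294; ÷5 gives d = 58.8 pt.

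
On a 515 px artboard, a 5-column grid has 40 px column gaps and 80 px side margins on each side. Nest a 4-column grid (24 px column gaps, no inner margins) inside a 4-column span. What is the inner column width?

Subtract both margins: 515 − 2·80 = 355 px.
Subtracting 4 column gaps of 40 leaves 195 for 5 columns, so c = 39 px.
4-column span = 4·39 + 3·40 = 276 px.
4d + 3·24 = 276 → 4d = 204 → d = 51 px.

51 px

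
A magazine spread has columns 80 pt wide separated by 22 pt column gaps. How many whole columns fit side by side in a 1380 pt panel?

13 columns

Each extra column adds 80 + 22 = 102 pt.
(1380 + 22) / 102 = 13.75, so 13 columns fit.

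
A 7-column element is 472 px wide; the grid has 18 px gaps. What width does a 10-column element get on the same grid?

682 px

Subtracting 6 gaps of 18 leaves 364 for 7 columns, so c = 52 px.
10 columns plus 9 gaps: 520 + 162 = 682 px.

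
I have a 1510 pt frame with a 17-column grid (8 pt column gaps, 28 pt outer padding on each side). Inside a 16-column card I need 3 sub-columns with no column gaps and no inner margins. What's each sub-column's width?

Take off 56 pt of margins, leaving 1454 pt.
1454 − 16·8 = 1326; ÷17 gives c = 78 pt.
Span of 16: 16·78 + 15·8 = 1248 + 120 = 1368 pt.
With no column gaps, each column is 1368/3 = 456 pt.

456 pt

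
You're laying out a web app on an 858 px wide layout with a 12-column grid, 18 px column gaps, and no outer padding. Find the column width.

12c + 11·18 = 858 → 12c = 660 → c = 55 px.

55 px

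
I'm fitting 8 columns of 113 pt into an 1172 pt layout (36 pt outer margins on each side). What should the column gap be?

Subtract both margins: 1172 − 2·36 = 1100 pt.
Columns use 904 pt, leaving 196 pt across 7 column gaps = 28 pt each.

28 pt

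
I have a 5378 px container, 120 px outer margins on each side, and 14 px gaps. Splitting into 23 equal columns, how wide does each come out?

Subtract both margins: 5378 − 2·120 = 5138 px.
Subtracting 22 gaps of 14 leaves 4830 for 23 columns, so c = 210 px.

210 px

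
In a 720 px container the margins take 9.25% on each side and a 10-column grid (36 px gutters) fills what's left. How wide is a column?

Margins: 9.25% × 720 = 66.6 px each, so content = 720 − 133.2 = 586.8 px.
10c + 9·36 = 586.8 → 10c = 262.8 → c = 26.28 px.

26.28 px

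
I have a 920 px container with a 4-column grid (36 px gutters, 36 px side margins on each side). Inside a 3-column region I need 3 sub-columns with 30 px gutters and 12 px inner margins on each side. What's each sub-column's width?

181 px

Outer content = 920 − 2·36 = 848 px.
848 − 3·36 = 740; ÷4 gives c = 185 px.
3 columns plus 2 gutters: 555 + 72 = 627 px.
Inner content = 627 − 2·12 = 603 px.
3 columns + 2 gutters: 3d + 2·30 = 603.
3d = 603 − 60 = 543, so d = 181 px.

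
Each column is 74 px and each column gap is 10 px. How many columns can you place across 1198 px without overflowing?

14 columns: 14·74 + 13·10 = 1166 px ≤ 1198.
15 columns: 1250 px > 1198. So 14.

14 columns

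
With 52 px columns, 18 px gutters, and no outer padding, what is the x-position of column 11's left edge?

Before column 11: 10 columns + 10 gutters.
Offset = 10·(52 + 18) = 10·70 = 700 px.

700 px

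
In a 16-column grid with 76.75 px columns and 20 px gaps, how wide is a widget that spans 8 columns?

Span of 8: 8·76.75 + 7·20 = 614 + 140 = 754 px.

754 px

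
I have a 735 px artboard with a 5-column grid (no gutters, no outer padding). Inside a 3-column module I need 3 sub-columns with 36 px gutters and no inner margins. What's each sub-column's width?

123 px

5c = 735 → c = 147 px.
With no gutters, 3 columns span 3·147 = 441 px.
3d + 2·36 = 441 → 3d = 369 → d = 123 px.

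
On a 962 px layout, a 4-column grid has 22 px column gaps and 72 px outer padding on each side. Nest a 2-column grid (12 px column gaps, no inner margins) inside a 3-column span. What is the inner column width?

Outer content = 962 − 2·72 = 818 px.
4c + 3·22 = 818 → 4c = 752 → c = 188 px.
3 columns plus 2 column gaps: 564 + 44 = 608 px.
2 columns + 1 column gap: 2d + 1·12 = 608.
2d = 608 − 12 = 596, so d = 298 px.

298 px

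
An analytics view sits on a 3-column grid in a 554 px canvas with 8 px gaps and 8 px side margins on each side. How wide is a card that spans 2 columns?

Content width = 554 − 2·8 = 538 px.
3c + 2·8 = 538 → 3c = 522 → c = 174 px.
2-column span = 2·174 + 1·8 = 356 px.

356 px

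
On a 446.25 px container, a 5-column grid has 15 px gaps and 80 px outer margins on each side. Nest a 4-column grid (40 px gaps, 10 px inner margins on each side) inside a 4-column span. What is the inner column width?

Take off 160 px of margins, leaving 286.25 px.
5c + 4·15 = 286.25 → 5c = 226.25 → c = 45.25 px.
Span of 4: 4·45.25 + 3·15 = 181 + 45 = 226 px.
Inner content = 226 − 2·10 = 206 px.
Subtracting 3 gaps of 40 leaves 86 for 4 columns, so d = 21.5 px.

21.5 px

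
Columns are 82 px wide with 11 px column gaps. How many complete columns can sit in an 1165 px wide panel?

12 columns: 12·82 + 11·11 = 1105 px ≤ 1165.
13 columns: 1198 px > 1165. So 12.

12 columns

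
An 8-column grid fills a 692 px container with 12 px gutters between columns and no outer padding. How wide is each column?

692 − 7·12 = 608; ÷8 gives c = 76 px.

76 px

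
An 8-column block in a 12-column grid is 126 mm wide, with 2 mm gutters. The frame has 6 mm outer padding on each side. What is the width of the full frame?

Subtracting 7 gutters of 2 leaves 112 for 8 columns, so c = 14 mm.
Frame = 2·6 + 12·14 + 11·2 = 12 + 168 + 22 = 202 mm.

202 mm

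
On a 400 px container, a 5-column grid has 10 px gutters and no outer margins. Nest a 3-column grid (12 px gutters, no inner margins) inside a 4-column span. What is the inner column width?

98 px

5 columns + 4 gutters: 5c + 4·10 = 400.
5c = 400 − 40 = 360, so c = 72 px.
4 columns plus 3 gutters: 288 + 30 = 318 px.
3 columns + 2 gutters: 3d + 2·12 = 318.
3d = 318 − 24 = 294, so d = 98 px.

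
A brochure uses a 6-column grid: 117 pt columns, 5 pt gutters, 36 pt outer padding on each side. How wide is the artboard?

Artboard = 2·36 + 6·117 + 5·5 = 72 + 702 + 25 = 799 pt.

799 pt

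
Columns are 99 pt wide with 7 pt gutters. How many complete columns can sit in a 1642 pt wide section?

15 columns

Each extra column adds 99 + 7 = 106 pt.
(1642 + 7) / 106 = 15.56, so 15 columns fit.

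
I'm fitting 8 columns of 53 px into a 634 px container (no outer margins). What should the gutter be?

Columns use 424 px, leaving 210 px across 7 gutters = 30 px each.

30 px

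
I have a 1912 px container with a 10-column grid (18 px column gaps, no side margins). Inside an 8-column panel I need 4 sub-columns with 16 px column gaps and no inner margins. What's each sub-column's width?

369.5 px

1912 − 9·18 = 1750; ÷10 gives c = 175 px.
Span of 8: 8·175 + 7·18 = 1400 + 126 = 1526 px.
4 columns + 3 column gaps: 4d + 3·16 = 1526.
4d = 1526 − 48 = 1478, so d = 369.5 px.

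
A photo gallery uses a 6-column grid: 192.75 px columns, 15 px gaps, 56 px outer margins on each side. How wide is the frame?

Adding margins, columns and gutters: 112 + 1156.5 + 75 = 1343.5 px.

1343.5 px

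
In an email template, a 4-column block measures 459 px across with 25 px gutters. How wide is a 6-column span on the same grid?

459 − 3·25 = 384; ÷4 gives c = 96 px.
6 columns plus 5 gutters: 576 + 125 = 701 px.

701 px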